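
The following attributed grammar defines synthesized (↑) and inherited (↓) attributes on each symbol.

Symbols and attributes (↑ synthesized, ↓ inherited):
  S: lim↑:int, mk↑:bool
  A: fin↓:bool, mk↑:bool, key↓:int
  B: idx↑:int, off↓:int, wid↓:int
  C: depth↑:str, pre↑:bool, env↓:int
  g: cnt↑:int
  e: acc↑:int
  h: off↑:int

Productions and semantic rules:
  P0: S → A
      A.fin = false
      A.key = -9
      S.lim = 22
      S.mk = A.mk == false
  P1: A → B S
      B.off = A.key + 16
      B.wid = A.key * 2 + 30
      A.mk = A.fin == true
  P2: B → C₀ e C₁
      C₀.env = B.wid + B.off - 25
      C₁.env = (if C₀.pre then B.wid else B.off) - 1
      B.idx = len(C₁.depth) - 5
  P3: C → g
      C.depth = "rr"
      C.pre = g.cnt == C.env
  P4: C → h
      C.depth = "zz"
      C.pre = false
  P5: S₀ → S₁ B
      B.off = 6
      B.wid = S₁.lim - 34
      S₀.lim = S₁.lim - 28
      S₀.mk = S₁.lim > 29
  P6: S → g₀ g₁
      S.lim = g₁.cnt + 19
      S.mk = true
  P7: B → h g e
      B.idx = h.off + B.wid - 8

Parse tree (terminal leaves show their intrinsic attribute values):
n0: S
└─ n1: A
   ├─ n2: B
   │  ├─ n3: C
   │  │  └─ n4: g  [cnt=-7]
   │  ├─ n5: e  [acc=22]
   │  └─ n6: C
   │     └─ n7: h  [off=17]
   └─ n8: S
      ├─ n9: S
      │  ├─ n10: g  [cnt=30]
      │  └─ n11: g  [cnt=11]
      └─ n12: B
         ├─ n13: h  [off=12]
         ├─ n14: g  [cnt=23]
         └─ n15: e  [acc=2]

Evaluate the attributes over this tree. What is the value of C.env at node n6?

6

1. n1.fin = false  [false]
2. n1.key = -9  [-9]
3. n2.off = 7  [A.key + 16]
4. n2.wid = 12  [A.key * 2 + 30]
5. n3.env = -6  [B.wid + B.off - 25]
6. n4.cnt = -7  [terminal]
7. n3.depth = "rr"  ["rr"]
8. n3.pre = false  [g.cnt == C.env]
9. n5.acc = 22  [terminal]
10. n6.env = 6  [(if C₀.pre then B.wid else B.off) - 1]
11. n7.off = 17  [terminal]
12. n6.depth = "zz"  ["zz"]
13. n6.pre = false  [false]
14. n2.idx = -3  [len(C₁.depth) - 5]
15. n10.cnt = 30  [terminal]
16. n11.cnt = 11  [terminal]
17. n9.lim = 30  [g₁.cnt + 19]
18. n9.mk = true  [true]
19. n12.off = 6  [6]
20. n12.wid = -4  [S₁.lim - 34]
21. n13.off = 12  [terminal]
22. n14.cnt = 23  [terminal]
23. n15.acc = 2  [terminal]
24. n12.idx = 0  [h.off + B.wid - 8]
25. n8.lim = 2  [S₁.lim - 28]
26. n8.mk = true  [S₁.lim > 29]
27. n1.mk = false  [A.fin == true]
28. n0.lim = 22  [22]
29. n0.mk = true  [A.mk == false]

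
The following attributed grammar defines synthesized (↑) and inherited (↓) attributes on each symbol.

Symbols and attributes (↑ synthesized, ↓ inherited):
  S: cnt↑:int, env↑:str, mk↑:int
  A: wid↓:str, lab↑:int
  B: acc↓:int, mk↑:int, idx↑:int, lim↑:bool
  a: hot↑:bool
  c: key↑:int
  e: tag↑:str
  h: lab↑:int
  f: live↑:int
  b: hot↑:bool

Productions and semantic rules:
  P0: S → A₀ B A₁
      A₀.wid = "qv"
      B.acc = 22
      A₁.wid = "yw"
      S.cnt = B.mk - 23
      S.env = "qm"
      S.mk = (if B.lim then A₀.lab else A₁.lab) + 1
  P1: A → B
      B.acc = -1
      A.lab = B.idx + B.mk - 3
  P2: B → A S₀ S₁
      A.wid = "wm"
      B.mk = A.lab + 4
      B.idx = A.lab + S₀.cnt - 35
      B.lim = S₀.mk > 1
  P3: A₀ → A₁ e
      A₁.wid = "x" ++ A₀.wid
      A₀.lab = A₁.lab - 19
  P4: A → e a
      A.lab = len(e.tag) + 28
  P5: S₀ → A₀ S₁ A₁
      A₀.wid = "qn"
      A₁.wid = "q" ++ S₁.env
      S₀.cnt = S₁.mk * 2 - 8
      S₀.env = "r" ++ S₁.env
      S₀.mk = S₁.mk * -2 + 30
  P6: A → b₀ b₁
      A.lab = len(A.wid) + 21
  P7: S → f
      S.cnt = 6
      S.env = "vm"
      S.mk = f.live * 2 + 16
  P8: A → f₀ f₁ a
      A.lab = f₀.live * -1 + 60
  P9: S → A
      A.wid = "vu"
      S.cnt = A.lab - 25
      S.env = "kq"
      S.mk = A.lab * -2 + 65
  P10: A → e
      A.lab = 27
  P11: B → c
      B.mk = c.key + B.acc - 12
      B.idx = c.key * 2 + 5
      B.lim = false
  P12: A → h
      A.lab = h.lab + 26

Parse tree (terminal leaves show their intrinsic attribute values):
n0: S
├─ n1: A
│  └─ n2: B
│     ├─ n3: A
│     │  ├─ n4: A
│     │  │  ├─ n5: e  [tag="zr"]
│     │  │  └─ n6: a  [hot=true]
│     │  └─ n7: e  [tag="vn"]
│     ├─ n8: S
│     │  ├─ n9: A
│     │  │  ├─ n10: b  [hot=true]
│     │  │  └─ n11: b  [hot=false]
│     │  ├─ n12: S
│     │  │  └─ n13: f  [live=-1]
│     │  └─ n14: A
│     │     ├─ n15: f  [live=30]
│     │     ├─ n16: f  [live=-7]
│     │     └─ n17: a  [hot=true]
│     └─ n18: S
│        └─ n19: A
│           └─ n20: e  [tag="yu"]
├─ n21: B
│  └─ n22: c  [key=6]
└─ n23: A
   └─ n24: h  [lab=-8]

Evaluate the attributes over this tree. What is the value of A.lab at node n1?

8

1. n1.wid = "qv"  ["qv"]
2. n2.acc = -1  [-1]
3. n3.wid = "wm"  ["wm"]
4. n4.wid = "xwm"  ["x" ++ A₀.wid]
5. n5.tag = "zr"  [terminal]
6. n6.hot = true  [terminal]
7. n4.lab = 30  [len(e.tag) + 28]
8. n7.tag = "vn"  [terminal]
9. n3.lab = 11  [A₁.lab - 19]
10. n9.wid = "qn"  ["qn"]
11. n10.hot = true  [terminal]
12. n11.hot = false  [terminal]
13. n9.lab = 23  [len(A.wid) + 21]
14. n13.live = -1  [terminal]
15. n12.cnt = 6  [6]
16. n12.env = "vm"  ["vm"]
17. n12.mk = 14  [f.live * 2 + 16]
18. n14.wid = "qvm"  ["q" ++ S₁.env]
19. n15.live = 30  [terminal]
20. n16.live = -7  [terminal]
21. n17.hot = true  [terminal]
22. n14.lab = 30  [f₀.live * -1 + 60]
23. n8.cnt = 20  [S₁.mk * 2 - 8]
24. n8.env = "rvm"  ["r" ++ S₁.env]
25. n8.mk = 2  [S₁.mk * -2 + 30]
26. n19.wid = "vu"  ["vu"]
27. n20.tag = "yu"  [terminal]
28. n19.lab = 27  [27]
29. n18.cnt = 2  [A.lab - 25]
30. n18.env = "kq"  ["kq"]
31. n18.mk = 11  [A.lab * -2 + 65]
32. n2.mk = 15  [A.lab + 4]
33. n2.idx = -4  [A.lab + S₀.cnt - 35]
34. n2.lim = true  [S₀.mk > 1]
35. n1.lab = 8  [B.idx + B.mk - 3]
36. n21.acc = 22  [22]
37. n22.key = 6  [terminal]
38. n21.mk = 16  [c.key + B.acc - 12]
39. n21.idx = 17  [c.key * 2 + 5]
40. n21.lim = false  [false]
41. n23.wid = "yw"  ["yw"]
42. n24.lab = -8  [terminal]
43. n23.lab = 18  [h.lab + 26]
44. n0.cnt = -7  [B.mk - 23]
45. n0.env = "qm"  ["qm"]
46. n0.mk = 19  [(if B.lim then A₀.lab else A₁.lab) + 1]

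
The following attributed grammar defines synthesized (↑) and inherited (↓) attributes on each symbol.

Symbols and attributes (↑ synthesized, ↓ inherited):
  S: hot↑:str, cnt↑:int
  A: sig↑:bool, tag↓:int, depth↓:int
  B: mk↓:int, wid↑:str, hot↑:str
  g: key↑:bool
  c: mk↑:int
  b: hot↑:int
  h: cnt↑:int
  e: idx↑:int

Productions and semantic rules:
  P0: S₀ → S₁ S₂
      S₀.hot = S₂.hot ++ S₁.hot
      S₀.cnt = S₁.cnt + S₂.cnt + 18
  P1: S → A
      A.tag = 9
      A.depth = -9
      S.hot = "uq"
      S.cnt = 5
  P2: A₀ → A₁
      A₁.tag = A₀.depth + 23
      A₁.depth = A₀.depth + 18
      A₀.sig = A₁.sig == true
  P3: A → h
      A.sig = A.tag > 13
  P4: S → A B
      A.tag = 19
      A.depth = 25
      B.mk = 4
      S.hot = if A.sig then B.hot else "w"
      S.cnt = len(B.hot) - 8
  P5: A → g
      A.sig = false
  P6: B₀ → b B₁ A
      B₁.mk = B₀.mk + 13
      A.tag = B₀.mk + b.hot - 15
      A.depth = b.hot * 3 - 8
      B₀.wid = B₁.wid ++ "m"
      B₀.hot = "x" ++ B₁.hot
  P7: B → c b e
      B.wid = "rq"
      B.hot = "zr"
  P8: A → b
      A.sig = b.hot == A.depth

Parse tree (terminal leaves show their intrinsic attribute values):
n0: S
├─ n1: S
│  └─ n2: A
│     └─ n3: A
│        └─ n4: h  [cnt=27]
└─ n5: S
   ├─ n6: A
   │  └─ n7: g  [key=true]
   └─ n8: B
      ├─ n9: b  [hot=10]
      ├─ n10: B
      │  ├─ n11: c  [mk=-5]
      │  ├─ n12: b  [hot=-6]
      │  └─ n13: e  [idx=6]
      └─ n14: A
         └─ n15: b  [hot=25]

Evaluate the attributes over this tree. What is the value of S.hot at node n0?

"wuq"

1. n2.tag = 9  [9]
2. n2.depth = -9  [-9]
3. n3.tag = 14  [A₀.depth + 23]
4. n3.depth = 9  [A₀.depth + 18]
5. n4.cnt = 27  [terminal]
6. n3.sig = true  [A.tag > 13]
7. n2.sig = true  [A₁.sig == true]
8. n1.hot = "uq"  ["uq"]
9. n1.cnt = 5  [5]
10. n6.tag = 19  [19]
11. n6.depth = 25  [25]
12. n7.key = true  [terminal]
13. n6.sig = false  [false]
14. n8.mk = 4  [4]
15. n9.hot = 10  [terminal]
16. n10.mk = 17  [B₀.mk + 13]
17. n11.mk = -5  [terminal]
18. n12.hot = -6  [terminal]
19. n13.idx = 6  [terminal]
20. n10.wid = "rq"  ["rq"]
21. n10.hot = "zr"  ["zr"]
22. n14.tag = -1  [B₀.mk + b.hot - 15]
23. n14.depth = 22  [b.hot * 3 - 8]
24. n15.hot = 25  [terminal]
25. n14.sig = false  [b.hot == A.depth]
26. n8.wid = "rqm"  [B₁.wid ++ "m"]
27. n8.hot = "xzr"  ["x" ++ B₁.hot]
28. n5.hot = "w"  [if A.sig then B.hot else "w"]
29. n5.cnt = -5  [len(B.hot) - 8]
30. n0.hot = "wuq"  [S₂.hot ++ S₁.hot]
31. n0.cnt = 18  [S₁.cnt + S₂.cnt + 18]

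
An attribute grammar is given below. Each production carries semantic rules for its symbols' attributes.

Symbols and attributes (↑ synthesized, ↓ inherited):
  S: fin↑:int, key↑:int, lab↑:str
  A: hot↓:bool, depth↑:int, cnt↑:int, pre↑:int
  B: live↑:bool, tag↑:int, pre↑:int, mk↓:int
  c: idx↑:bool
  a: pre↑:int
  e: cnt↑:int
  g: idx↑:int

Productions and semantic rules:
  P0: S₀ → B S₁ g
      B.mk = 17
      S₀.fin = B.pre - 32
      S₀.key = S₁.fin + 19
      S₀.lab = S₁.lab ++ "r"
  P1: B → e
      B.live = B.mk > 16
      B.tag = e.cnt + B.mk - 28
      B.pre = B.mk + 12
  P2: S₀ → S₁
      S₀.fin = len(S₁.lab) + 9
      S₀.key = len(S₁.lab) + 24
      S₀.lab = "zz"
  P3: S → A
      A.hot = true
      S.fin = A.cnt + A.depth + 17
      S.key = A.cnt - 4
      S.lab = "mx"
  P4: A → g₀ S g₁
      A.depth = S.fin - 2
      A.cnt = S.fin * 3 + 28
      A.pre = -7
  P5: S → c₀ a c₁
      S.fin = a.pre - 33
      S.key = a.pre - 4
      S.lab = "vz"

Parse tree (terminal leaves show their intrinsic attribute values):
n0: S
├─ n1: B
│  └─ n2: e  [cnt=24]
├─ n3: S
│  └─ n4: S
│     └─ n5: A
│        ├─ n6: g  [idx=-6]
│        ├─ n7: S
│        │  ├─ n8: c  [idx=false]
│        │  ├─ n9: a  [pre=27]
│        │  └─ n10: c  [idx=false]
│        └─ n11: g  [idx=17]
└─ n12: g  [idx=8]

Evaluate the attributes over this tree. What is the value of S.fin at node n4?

1. n1.mk = 17  [17]
2. n2.cnt = 24  [terminal]
3. n1.live = true  [B.mk > 16]
4. n1.tag = 13  [e.cnt + B.mk - 28]
5. n1.pre = 29  [B.mk + 12]
6. n5.hot = true  [true]
7. n6.idx = -6  [terminal]
8. n8.idx = false  [terminal]
9. n9.pre = 27  [terminal]
10. n10.idx = false  [terminal]
11. n7.fin = -6  [a.pre - 33]
12. n7.key = 23  [a.pre - 4]
13. n7.lab = "vz"  ["vz"]
14. n11.idx = 17  [terminal]
15. n5.depth = -8  [S.fin - 2]
16. n5.cnt = 10  [S.fin * 3 + 28]
17. n5.pre = -7  [-7]
18. n4.fin = 19  [A.cnt + A.depth + 17]
19. n4.key = 6  [A.cnt - 4]
20. n4.lab = "mx"  ["mx"]
21. n3.fin = 11  [len(S₁.lab) + 9]
22. n3.key = 26  [len(S₁.lab) + 24]
23. n3.lab = "zz"  ["zz"]
24. n12.idx = 8  [terminal]
25. n0.fin = -3  [B.pre - 32]
26. n0.key = 30  [S₁.fin + 19]
27. n0.lab = "zzr"  [S₁.lab ++ "r"]

19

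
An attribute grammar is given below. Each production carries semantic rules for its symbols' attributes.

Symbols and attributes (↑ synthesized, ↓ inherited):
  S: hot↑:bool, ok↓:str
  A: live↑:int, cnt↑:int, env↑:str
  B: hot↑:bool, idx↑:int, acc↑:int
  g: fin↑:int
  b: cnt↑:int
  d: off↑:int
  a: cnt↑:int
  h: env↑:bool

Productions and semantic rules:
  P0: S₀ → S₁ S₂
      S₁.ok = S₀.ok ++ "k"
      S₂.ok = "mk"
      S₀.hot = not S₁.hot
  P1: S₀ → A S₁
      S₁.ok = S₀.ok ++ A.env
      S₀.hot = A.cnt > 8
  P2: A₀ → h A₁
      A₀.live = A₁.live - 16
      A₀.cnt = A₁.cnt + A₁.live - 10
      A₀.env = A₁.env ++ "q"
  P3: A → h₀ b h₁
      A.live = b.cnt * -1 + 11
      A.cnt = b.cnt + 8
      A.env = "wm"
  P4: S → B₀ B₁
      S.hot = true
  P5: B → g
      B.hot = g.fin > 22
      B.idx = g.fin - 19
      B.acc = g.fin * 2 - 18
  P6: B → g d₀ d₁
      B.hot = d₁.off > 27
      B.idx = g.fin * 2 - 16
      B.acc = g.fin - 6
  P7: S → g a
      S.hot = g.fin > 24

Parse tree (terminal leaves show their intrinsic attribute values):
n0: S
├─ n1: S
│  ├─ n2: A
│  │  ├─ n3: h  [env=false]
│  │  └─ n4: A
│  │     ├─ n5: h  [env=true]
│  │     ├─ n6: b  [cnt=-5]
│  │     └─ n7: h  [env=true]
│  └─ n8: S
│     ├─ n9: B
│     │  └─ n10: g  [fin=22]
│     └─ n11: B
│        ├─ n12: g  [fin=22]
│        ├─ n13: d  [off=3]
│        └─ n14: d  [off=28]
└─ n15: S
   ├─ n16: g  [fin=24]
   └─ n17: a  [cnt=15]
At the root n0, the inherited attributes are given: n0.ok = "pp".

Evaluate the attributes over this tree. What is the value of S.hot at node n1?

true

1. n0.ok = "pp"  [given at root]
2. n1.ok = "ppk"  [S₀.ok ++ "k"]
3. n3.env = false  [terminal]
4. n5.env = true  [terminal]
5. n6.cnt = -5  [terminal]
6. n7.env = true  [terminal]
7. n4.live = 16  [b.cnt * -1 + 11]
8. n4.cnt = 3  [b.cnt + 8]
9. n4.env = "wm"  ["wm"]
10. n2.live = 0  [A₁.live - 16]
11. n2.cnt = 9  [A₁.cnt + A₁.live - 10]
12. n2.env = "wmq"  [A₁.env ++ "q"]
13. n8.ok = "ppkwmq"  [S₀.ok ++ A.env]
14. n10.fin = 22  [terminal]
15. n9.hot = false  [g.fin > 22]
16. n9.idx = 3  [g.fin - 19]
17. n9.acc = 26  [g.fin * 2 - 18]
18. n12.fin = 22  [terminal]
19. n13.off = 3  [terminal]
20. n14.off = 28  [terminal]
21. n11.hot = true  [d₁.off > 27]
22. n11.idx = 28  [g.fin * 2 - 16]
23. n11.acc = 16  [g.fin - 6]
24. n8.hot = true  [true]
25. n1.hot = true  [A.cnt > 8]
26. n15.ok = "mk"  ["mk"]
27. n16.fin = 24  [terminal]
28. n17.cnt = 15  [terminal]
29. n15.hot = false  [g.fin > 24]
30. n0.hot = false  [not S₁.hot]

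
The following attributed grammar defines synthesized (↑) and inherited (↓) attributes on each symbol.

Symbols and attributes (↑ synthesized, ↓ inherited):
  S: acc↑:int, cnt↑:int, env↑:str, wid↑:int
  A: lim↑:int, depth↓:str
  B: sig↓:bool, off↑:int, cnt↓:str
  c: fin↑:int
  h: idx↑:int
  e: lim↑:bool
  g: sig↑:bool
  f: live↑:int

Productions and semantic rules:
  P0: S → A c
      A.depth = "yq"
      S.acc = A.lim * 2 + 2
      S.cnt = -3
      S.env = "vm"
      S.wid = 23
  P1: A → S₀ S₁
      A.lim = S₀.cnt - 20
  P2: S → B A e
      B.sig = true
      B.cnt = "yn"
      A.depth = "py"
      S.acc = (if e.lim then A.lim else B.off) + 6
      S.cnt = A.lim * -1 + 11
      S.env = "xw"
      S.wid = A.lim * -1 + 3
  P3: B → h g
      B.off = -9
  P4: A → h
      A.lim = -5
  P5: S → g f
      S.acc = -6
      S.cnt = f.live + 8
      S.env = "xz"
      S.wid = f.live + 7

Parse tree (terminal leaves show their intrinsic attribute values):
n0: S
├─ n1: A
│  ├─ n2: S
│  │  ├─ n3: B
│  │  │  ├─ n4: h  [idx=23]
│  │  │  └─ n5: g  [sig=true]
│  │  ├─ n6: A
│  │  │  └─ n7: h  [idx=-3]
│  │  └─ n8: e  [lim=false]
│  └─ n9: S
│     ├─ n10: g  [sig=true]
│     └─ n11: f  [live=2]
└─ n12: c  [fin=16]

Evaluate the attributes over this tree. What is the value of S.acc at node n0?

1. n1.depth = "yq"  ["yq"]
2. n3.sig = true  [true]
3. n3.cnt = "yn"  ["yn"]
4. n4.idx = 23  [terminal]
5. n5.sig = true  [terminal]
6. n3.off = -9  [-9]
7. n6.depth = "py"  ["py"]
8. n7.idx = -3  [terminal]
9. n6.lim = -5  [-5]
10. n8.lim = false  [terminal]
11. n2.acc = -3  [(if e.lim then A.lim else B.off) + 6]
12. n2.cnt = 16  [A.lim * -1 + 11]
13. n2.env = "xw"  ["xw"]
14. n2.wid = 8  [A.lim * -1 + 3]
15. n10.sig = true  [terminal]
16. n11.live = 2  [terminal]
17. n9.acc = -6  [-6]
18. n9.cnt = 10  [f.live + 8]
19. n9.env = "xz"  ["xz"]
20. n9.wid = 9  [f.live + 7]
21. n1.lim = -4  [S₀.cnt - 20]
22. n12.fin = 16  [terminal]
23. n0.acc = -6  [A.lim * 2 + 2]
24. n0.cnt = -3  [-3]
25. n0.env = "vm"  ["vm"]
26. n0.wid = 23  [23]

-6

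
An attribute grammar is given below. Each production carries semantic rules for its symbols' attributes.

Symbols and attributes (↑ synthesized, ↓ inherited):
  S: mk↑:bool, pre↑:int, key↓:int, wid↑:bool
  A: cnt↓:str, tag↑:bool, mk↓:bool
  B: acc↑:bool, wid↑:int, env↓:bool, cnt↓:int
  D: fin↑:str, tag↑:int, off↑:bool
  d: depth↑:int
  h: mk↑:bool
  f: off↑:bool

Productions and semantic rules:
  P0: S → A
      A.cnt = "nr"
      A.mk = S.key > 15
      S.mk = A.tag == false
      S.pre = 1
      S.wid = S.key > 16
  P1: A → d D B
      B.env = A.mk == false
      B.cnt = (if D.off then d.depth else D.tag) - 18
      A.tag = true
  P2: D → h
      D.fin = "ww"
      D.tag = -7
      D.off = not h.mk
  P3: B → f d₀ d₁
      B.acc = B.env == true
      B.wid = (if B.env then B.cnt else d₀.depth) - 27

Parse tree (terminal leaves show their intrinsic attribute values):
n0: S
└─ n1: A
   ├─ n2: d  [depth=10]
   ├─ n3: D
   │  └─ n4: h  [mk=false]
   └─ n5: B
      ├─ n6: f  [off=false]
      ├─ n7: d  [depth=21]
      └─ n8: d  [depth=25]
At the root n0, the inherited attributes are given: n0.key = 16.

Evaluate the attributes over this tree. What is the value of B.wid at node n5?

-6

1. n0.key = 16  [given at root]
2. n1.cnt = "nr"  ["nr"]
3. n1.mk = true  [S.key > 15]
4. n2.depth = 10  [terminal]
5. n4.mk = false  [terminal]
6. n3.fin = "ww"  ["ww"]
7. n3.tag = -7  [-7]
8. n3.off = true  [not h.mk]
9. n5.env = false  [A.mk == false]
10. n5.cnt = -8  [(if D.off then d.depth else D.tag) - 18]
11. n6.off = false  [terminal]
12. n7.depth = 21  [terminal]
13. n8.depth = 25  [terminal]
14. n5.acc = false  [B.env == true]
15. n5.wid = -6  [(if B.env then B.cnt else d₀.depth) - 27]
16. n1.tag = true  [true]
17. n0.mk = false  [A.tag == false]
18. n0.pre = 1  [1]
19. n0.wid = false  [S.key > 16]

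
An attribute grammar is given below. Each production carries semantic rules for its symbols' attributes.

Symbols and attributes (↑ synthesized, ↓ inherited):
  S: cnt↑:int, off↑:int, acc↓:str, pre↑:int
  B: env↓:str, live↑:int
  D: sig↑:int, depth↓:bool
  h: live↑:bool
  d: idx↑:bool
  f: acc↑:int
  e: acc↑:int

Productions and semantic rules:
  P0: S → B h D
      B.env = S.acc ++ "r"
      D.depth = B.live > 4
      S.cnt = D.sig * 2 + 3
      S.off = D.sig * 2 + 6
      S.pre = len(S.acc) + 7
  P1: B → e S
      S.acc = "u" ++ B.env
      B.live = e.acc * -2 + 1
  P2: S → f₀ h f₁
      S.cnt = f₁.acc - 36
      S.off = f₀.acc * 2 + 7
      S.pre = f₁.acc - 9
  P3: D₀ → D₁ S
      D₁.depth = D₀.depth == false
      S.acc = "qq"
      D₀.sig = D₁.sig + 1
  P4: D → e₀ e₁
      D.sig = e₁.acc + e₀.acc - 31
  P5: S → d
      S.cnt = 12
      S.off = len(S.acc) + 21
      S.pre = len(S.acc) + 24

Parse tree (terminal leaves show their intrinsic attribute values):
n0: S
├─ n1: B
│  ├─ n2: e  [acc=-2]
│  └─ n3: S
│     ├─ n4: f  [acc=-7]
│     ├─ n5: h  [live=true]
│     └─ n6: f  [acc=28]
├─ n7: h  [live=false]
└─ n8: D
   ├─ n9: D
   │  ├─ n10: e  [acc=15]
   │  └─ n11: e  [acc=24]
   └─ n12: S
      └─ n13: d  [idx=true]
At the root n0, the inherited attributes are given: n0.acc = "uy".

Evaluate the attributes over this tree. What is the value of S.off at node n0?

24

1. n0.acc = "uy"  [given at root]
2. n1.env = "uyr"  [S.acc ++ "r"]
3. n2.acc = -2  [terminal]
4. n3.acc = "uuyr"  ["u" ++ B.env]
5. n4.acc = -7  [terminal]
6. n5.live = true  [terminal]
7. n6.acc = 28  [terminal]
8. n3.cnt = -8  [f₁.acc - 36]
9. n3.off = -7  [f₀.acc * 2 + 7]
10. n3.pre = 19  [f₁.acc - 9]
11. n1.live = 5  [e.acc * -2 + 1]
12. n7.live = false  [terminal]
13. n8.depth = true  [B.live > 4]
14. n9.depth = false  [D₀.depth == false]
15. n10.acc = 15  [terminal]
16. n11.acc = 24  [terminal]
17. n9.sig = 8  [e₁.acc + e₀.acc - 31]
18. n12.acc = "qq"  ["qq"]
19. n13.idx = true  [terminal]
20. n12.cnt = 12  [12]
21. n12.off = 23  [len(S.acc) + 21]
22. n12.pre = 26  [len(S.acc) + 24]
23. n8.sig = 9  [D₁.sig + 1]
24. n0.cnt = 21  [D.sig * 2 + 3]
25. n0.off = 24  [D.sig * 2 + 6]
26. n0.pre = 9  [len(S.acc) + 7]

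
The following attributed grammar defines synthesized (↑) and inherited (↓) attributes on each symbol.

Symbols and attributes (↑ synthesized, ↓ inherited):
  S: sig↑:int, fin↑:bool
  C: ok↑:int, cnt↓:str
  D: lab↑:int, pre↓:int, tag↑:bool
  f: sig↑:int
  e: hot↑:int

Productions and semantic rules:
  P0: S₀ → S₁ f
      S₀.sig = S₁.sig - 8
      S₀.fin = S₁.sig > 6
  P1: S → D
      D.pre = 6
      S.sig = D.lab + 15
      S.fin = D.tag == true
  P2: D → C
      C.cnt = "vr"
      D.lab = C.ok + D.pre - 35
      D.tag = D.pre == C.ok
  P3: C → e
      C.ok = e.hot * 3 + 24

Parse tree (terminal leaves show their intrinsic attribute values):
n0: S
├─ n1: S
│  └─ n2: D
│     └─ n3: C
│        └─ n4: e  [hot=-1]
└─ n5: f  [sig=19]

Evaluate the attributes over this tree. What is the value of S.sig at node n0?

1. n2.pre = 6  [6]
2. n3.cnt = "vr"  ["vr"]
3. n4.hot = -1  [terminal]
4. n3.ok = 21  [e.hot * 3 + 24]
5. n2.lab = -8  [C.ok + D.pre - 35]
6. n2.tag = false  [D.pre == C.ok]
7. n1.sig = 7  [D.lab + 15]
8. n1.fin = false  [D.tag == true]
9. n5.sig = 19  [terminal]
10. n0.sig = -1  [S₁.sig - 8]
11. n0.fin = true  [S₁.sig > 6]

-1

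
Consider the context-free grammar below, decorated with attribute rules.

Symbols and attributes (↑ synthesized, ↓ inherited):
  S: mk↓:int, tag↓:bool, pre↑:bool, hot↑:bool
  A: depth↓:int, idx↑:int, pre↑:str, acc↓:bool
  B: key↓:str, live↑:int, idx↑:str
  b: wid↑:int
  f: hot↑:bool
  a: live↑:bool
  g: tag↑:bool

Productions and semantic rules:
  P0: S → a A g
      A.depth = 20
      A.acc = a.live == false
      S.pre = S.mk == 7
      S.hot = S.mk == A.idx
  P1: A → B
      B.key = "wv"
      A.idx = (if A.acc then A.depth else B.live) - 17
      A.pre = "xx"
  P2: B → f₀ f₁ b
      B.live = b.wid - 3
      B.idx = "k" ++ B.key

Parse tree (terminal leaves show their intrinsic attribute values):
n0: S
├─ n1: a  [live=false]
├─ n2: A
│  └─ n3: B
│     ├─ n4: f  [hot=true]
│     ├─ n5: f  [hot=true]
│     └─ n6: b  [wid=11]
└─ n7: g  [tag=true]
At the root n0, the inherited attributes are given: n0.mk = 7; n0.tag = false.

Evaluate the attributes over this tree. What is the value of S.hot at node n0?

1. n0.mk = 7  [given at root]
2. n0.tag = false  [given at root]
3. n1.live = false  [terminal]
4. n2.depth = 20  [20]
5. n2.acc = true  [a.live == false]
6. n3.key = "wv"  ["wv"]
7. n4.hot = true  [terminal]
8. n5.hot = true  [terminal]
9. n6.wid = 11  [terminal]
10. n3.live = 8  [b.wid - 3]
11. n3.idx = "kwv"  ["k" ++ B.key]
12. n2.idx = 3  [(if A.acc then A.depth else B.live) - 17]
13. n2.pre = "xx"  ["xx"]
14. n7.tag = true  [terminal]
15. n0.pre = true  [S.mk == 7]
16. n0.hot = false  [S.mk == A.idx]

false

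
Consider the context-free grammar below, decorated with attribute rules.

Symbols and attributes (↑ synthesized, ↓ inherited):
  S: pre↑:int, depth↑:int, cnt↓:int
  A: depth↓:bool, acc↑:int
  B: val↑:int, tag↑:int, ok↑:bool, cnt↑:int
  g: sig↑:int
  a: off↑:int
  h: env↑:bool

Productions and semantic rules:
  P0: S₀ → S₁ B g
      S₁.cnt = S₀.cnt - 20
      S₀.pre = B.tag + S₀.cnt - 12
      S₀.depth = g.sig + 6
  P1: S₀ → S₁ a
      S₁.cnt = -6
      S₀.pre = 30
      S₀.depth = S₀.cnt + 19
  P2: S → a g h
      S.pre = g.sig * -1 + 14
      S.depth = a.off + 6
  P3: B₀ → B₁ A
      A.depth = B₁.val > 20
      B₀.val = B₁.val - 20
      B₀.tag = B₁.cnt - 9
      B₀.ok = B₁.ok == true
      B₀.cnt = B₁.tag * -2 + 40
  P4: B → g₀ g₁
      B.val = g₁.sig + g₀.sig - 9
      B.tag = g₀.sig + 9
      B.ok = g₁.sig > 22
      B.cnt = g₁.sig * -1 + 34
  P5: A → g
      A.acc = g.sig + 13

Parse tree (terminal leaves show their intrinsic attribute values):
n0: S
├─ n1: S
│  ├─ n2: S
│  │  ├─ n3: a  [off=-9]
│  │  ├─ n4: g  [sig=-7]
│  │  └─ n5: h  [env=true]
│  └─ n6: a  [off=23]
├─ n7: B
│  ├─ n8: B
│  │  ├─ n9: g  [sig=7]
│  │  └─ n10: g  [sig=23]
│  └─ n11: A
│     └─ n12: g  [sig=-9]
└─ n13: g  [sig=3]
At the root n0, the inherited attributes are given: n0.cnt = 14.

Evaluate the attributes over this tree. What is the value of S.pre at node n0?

4

1. n0.cnt = 14  [given at root]
2. n1.cnt = -6  [S₀.cnt - 20]
3. n2.cnt = -6  [-6]
4. n3.off = -9  [terminal]
5. n4.sig = -7  [terminal]
6. n5.env = true  [terminal]
7. n2.pre = 21  [g.sig * -1 + 14]
8. n2.depth = -3  [a.off + 6]
9. n6.off = 23  [terminal]
10. n1.pre = 30  [30]
11. n1.depth = 13  [S₀.cnt + 19]
12. n9.sig = 7  [terminal]
13. n10.sig = 23  [terminal]
14. n8.val = 21  [g₁.sig + g₀.sig - 9]
15. n8.tag = 16  [g₀.sig + 9]
16. n8.ok = true  [g₁.sig > 22]
17. n8.cnt = 11  [g₁.sig * -1 + 34]
18. n11.depth = true  [B₁.val > 20]
19. n12.sig = -9  [terminal]
20. n11.acc = 4  [g.sig + 13]
21. n7.val = 1  [B₁.val - 20]
22. n7.tag = 2  [B₁.cnt - 9]
23. n7.ok = true  [B₁.ok == true]
24. n7.cnt = 8  [B₁.tag * -2 + 40]
25. n13.sig = 3  [terminal]
26. n0.pre = 4  [B.tag + S₀.cnt - 12]
27. n0.depth = 9  [g.sig + 6]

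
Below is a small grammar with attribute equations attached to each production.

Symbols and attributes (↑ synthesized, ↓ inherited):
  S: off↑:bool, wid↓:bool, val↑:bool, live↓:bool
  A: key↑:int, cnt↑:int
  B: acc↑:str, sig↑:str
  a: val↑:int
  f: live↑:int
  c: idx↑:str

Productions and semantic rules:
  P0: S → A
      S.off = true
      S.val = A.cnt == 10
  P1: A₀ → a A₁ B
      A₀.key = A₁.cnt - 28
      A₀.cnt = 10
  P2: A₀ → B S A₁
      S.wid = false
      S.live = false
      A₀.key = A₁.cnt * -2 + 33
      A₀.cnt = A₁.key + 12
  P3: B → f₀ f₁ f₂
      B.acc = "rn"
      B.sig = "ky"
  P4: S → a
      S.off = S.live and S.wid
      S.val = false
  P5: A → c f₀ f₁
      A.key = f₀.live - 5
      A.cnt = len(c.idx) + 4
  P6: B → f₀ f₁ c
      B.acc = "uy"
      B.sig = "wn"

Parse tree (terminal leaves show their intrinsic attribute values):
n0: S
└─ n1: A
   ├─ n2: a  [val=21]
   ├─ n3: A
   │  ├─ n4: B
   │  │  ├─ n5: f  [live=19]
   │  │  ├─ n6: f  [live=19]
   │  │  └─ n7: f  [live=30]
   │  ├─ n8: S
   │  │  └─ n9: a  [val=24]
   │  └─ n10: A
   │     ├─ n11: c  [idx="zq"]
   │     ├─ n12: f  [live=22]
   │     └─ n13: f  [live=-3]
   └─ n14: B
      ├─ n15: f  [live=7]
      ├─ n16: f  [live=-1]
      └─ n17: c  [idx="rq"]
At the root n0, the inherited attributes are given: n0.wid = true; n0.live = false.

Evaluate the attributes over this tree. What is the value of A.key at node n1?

1

1. n0.wid = true  [given at root]
2. n0.live = false  [given at root]
3. n2.val = 21  [terminal]
4. n5.live = 19  [terminal]
5. n6.live = 19  [terminal]
6. n7.live = 30  [terminal]
7. n4.acc = "rn"  ["rn"]
8. n4.sig = "ky"  ["ky"]
9. n8.wid = false  [false]
10. n8.live = false  [false]
11. n9.val = 24  [terminal]
12. n8.off = false  [S.live and S.wid]
13. n8.val = false  [false]
14. n11.idx = "zq"  [terminal]
15. n12.live = 22  [terminal]
16. n13.live = -3  [terminal]
17. n10.key = 17  [f₀.live - 5]
18. n10.cnt = 6  [len(c.idx) + 4]
19. n3.key = 21  [A₁.cnt * -2 + 33]
20. n3.cnt = 29  [A₁.key + 12]
21. n15.live = 7  [terminal]
22. n16.live = -1  [terminal]
23. n17.idx = "rq"  [terminal]
24. n14.acc = "uy"  ["uy"]
25. n14.sig = "wn"  ["wn"]
26. n1.key = 1  [A₁.cnt - 28]
27. n1.cnt = 10  [10]
28. n0.off = true  [true]
29. n0.val = true  [A.cnt == 10]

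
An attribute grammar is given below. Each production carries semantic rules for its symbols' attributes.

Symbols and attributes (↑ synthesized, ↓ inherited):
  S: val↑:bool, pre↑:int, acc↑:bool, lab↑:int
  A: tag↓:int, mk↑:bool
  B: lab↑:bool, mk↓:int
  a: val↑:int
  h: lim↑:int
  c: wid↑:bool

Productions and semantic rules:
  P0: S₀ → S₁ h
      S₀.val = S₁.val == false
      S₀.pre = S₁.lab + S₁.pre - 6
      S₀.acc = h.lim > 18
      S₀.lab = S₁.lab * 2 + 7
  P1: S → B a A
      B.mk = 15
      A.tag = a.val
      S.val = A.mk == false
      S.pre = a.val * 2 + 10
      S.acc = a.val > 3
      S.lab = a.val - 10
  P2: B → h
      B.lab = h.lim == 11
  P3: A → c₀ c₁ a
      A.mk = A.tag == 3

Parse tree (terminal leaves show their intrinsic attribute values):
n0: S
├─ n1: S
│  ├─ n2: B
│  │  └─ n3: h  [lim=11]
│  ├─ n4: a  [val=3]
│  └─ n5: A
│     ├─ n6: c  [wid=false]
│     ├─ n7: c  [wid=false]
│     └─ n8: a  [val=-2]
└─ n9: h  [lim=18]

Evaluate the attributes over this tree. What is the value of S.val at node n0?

true

1. n2.mk = 15  [15]
2. n3.lim = 11  [terminal]
3. n2.lab = true  [h.lim == 11]
4. n4.val = 3  [terminal]
5. n5.tag = 3  [a.val]
6. n6.wid = false  [terminal]
7. n7.wid = false  [terminal]
8. n8.val = -2  [terminal]
9. n5.mk = true  [A.tag == 3]
10. n1.val = false  [A.mk == false]
11. n1.pre = 16  [a.val * 2 + 10]
12. n1.acc = false  [a.val > 3]
13. n1.lab = -7  [a.val - 10]
14. n9.lim = 18  [terminal]
15. n0.val = true  [S₁.val == false]
16. n0.pre = 3  [S₁.lab + S₁.pre - 6]
17. n0.acc = false  [h.lim > 18]
18. n0.lab = -7  [S₁.lab * 2 + 7]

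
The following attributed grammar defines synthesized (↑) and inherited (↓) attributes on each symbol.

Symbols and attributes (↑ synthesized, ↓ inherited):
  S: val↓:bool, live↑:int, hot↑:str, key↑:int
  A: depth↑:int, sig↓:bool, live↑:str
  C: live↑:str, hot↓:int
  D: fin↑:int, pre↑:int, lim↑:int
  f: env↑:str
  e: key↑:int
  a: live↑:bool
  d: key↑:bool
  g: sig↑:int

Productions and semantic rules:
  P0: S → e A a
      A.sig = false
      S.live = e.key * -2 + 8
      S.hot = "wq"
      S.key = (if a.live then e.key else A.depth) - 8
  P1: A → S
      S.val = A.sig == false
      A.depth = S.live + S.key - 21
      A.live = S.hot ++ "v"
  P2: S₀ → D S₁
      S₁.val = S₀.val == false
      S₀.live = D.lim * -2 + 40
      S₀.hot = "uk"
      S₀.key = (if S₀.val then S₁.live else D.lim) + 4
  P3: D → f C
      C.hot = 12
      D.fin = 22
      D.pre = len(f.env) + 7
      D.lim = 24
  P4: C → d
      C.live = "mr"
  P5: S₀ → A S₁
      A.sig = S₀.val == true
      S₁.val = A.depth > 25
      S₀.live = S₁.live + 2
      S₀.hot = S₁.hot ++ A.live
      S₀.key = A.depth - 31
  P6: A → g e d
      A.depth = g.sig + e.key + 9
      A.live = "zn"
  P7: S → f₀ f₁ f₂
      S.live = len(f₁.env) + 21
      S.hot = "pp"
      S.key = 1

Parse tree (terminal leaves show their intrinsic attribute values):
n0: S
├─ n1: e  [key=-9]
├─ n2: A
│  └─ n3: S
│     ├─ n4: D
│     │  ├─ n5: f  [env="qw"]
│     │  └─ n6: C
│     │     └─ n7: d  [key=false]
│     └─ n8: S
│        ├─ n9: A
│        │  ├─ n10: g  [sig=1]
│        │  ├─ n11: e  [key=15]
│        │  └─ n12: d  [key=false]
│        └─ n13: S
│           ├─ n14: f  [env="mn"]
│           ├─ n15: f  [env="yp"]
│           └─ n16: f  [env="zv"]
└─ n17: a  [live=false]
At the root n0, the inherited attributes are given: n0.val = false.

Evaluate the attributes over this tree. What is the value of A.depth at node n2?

1. n0.val = false  [given at root]
2. n1.key = -9  [terminal]
3. n2.sig = false  [false]
4. n3.val = true  [A.sig == false]
5. n5.env = "qw"  [terminal]
6. n6.hot = 12  [12]
7. n7.key = false  [terminal]
8. n6.live = "mr"  ["mr"]
9. n4.fin = 22  [22]
10. n4.pre = 9  [len(f.env) + 7]
11. n4.lim = 24  [24]
12. n8.val = false  [S₀.val == false]
13. n9.sig = false  [S₀.val == true]
14. n10.sig = 1  [terminal]
15. n11.key = 15  [terminal]
16. n12.key = false  [terminal]
17. n9.depth = 25  [g.sig + e.key + 9]
18. n9.live = "zn"  ["zn"]
19. n13.val = false  [A.depth > 25]
20. n14.env = "mn"  [terminal]
21. n15.env = "yp"  [terminal]
22. n16.env = "zv"  [terminal]
23. n13.live = 23  [len(f₁.env) + 21]
24. n13.hot = "pp"  ["pp"]
25. n13.key = 1  [1]
26. n8.live = 25  [S₁.live + 2]
27. n8.hot = "ppzn"  [S₁.hot ++ A.live]
28. n8.key = -6  [A.depth - 31]
29. n3.live = -8  [D.lim * -2 + 40]
30. n3.hot = "uk"  ["uk"]
31. n3.key = 29  [(if S₀.val then S₁.live else D.lim) + 4]
32. n2.depth = 0  [S.live + S.key - 21]
33. n2.live = "ukv"  [S.hot ++ "v"]
34. n17.live = false  [terminal]
35. n0.live = 26  [e.key * -2 + 8]
36. n0.hot = "wq"  ["wq"]
37. n0.key = -8  [(if a.live then e.key else A.depth) - 8]

0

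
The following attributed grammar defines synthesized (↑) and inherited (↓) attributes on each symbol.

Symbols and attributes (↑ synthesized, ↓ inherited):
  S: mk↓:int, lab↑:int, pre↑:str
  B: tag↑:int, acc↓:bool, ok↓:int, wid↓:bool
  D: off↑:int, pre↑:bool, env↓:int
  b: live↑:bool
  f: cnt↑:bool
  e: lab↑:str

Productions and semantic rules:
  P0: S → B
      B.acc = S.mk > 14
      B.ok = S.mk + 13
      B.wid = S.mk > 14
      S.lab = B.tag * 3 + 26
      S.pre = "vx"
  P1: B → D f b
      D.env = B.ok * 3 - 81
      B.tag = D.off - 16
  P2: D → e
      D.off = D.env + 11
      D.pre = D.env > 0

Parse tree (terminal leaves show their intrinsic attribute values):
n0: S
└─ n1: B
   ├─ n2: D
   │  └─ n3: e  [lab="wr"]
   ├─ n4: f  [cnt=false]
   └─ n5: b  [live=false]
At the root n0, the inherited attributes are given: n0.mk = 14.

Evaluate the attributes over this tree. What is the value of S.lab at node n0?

11

1. n0.mk = 14  [given at root]
2. n1.acc = false  [S.mk > 14]
3. n1.ok = 27  [S.mk + 13]
4. n1.wid = false  [S.mk > 14]
5. n2.env = 0  [B.ok * 3 - 81]
6. n3.lab = "wr"  [terminal]
7. n2.off = 11  [D.env + 11]
8. n2.pre = false  [D.env > 0]
9. n4.cnt = false  [terminal]
10. n5.live = false  [terminal]
11. n1.tag = -5  [D.off - 16]
12. n0.lab = 11  [B.tag * 3 + 26]
13. n0.pre = "vx"  ["vx"]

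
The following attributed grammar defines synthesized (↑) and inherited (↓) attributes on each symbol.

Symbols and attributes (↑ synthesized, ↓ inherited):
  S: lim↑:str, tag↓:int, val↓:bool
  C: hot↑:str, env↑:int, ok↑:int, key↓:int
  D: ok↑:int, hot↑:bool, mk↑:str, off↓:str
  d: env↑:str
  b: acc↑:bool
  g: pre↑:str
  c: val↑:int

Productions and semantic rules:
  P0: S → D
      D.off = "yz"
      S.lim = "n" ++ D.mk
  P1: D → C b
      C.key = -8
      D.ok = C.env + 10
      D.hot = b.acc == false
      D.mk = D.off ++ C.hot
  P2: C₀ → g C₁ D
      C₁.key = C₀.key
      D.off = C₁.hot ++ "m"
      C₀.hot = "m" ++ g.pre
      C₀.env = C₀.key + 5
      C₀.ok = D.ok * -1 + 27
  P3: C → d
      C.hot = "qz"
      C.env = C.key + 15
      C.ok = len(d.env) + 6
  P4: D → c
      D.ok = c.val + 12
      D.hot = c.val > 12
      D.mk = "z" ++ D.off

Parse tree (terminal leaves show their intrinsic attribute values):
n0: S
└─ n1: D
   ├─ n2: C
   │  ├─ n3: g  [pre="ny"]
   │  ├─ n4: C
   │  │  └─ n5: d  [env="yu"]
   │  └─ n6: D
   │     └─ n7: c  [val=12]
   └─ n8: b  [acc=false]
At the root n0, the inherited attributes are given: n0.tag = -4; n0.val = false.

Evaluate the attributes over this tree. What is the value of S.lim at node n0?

1. n0.tag = -4  [given at root]
2. n0.val = false  [given at root]
3. n1.off = "yz"  ["yz"]
4. n2.key = -8  [-8]
5. n3.pre = "ny"  [terminal]
6. n4.key = -8  [C₀.key]
7. n5.env = "yu"  [terminal]
8. n4.hot = "qz"  ["qz"]
9. n4.env = 7  [C.key + 15]
10. n4.ok = 8  [len(d.env) + 6]
11. n6.off = "qzm"  [C₁.hot ++ "m"]
12. n7.val = 12  [terminal]
13. n6.ok = 24  [c.val + 12]
14. n6.hot = false  [c.val > 12]
15. n6.mk = "zqzm"  ["z" ++ D.off]
16. n2.hot = "mny"  ["m" ++ g.pre]
17. n2.env = -3  [C₀.key + 5]
18. n2.ok = 3  [D.ok * -1 + 27]
19. n8.acc = false  [terminal]
20. n1.ok = 7  [C.env + 10]
21. n1.hot = true  [b.acc == false]
22. n1.mk = "yzmny"  [D.off ++ C.hot]
23. n0.lim = "nyzmny"  ["n" ++ D.mk]

"nyzmny"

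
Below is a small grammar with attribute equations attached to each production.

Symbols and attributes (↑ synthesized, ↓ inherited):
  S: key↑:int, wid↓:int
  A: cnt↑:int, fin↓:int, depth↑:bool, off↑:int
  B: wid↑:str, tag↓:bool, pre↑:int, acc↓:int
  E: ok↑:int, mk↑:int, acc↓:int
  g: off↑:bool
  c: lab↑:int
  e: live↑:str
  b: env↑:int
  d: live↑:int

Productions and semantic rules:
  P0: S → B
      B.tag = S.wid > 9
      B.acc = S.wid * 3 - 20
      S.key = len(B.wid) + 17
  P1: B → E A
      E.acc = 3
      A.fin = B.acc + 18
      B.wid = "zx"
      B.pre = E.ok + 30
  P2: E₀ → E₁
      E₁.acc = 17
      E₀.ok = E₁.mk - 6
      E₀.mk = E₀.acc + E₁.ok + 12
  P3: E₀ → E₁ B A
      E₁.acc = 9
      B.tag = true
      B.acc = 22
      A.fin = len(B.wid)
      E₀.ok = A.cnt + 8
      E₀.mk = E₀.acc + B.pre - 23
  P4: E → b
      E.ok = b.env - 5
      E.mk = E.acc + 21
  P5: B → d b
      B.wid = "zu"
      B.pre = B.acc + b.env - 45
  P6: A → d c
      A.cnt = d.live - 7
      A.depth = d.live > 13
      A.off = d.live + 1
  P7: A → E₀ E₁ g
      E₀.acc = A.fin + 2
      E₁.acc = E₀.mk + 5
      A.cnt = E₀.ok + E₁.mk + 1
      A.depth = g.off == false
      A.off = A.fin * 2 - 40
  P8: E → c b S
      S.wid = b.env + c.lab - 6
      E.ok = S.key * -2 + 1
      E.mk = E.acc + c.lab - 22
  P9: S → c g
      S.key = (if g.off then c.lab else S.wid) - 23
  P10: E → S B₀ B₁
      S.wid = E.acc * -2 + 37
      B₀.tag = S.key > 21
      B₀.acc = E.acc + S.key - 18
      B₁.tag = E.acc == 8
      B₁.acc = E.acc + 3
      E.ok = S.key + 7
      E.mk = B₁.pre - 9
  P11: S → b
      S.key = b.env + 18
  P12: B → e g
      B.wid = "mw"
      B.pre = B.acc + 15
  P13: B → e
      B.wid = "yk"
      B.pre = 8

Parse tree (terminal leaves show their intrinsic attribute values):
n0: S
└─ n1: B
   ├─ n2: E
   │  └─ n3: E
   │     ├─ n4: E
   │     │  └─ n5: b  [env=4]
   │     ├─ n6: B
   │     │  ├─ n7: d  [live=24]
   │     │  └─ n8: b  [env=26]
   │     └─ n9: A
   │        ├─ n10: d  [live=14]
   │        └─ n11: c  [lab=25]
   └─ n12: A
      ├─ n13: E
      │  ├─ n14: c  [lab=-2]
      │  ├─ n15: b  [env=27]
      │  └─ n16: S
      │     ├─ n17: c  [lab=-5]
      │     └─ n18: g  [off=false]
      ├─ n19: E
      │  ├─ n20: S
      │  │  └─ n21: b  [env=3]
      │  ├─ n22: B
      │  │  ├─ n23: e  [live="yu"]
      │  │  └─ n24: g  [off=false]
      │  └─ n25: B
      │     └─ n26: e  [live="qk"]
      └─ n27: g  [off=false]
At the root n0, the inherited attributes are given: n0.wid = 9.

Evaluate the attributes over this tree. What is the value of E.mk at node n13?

3

1. n0.wid = 9  [given at root]
2. n1.tag = false  [S.wid > 9]
3. n1.acc = 7  [S.wid * 3 - 20]
4. n2.acc = 3  [3]
5. n3.acc = 17  [17]
6. n4.acc = 9  [9]
7. n5.env = 4  [terminal]
8. n4.ok = -1  [b.env - 5]
9. n4.mk = 30  [E.acc + 21]
10. n6.tag = true  [true]
11. n6.acc = 22  [22]
12. n7.live = 24  [terminal]
13. n8.env = 26  [terminal]
14. n6.wid = "zu"  ["zu"]
15. n6.pre = 3  [B.acc + b.env - 45]
16. n9.fin = 2  [len(B.wid)]
17. n10.live = 14  [terminal]
18. n11.lab = 25  [terminal]
19. n9.cnt = 7  [d.live - 7]
20. n9.depth = true  [d.live > 13]
21. n9.off = 15  [d.live + 1]
22. n3.ok = 15  [A.cnt + 8]
23. n3.mk = -3  [E₀.acc + B.pre - 23]
24. n2.ok = -9  [E₁.mk - 6]
25. n2.mk = 30  [E₀.acc + E₁.ok + 12]
26. n12.fin = 25  [B.acc + 18]
27. n13.acc = 27  [A.fin + 2]
28. n14.lab = -2  [terminal]
29. n15.env = 27  [terminal]
30. n16.wid = 19  [b.env + c.lab - 6]
31. n17.lab = -5  [terminal]
32. n18.off = false  [terminal]
33. n16.key = -4  [(if g.off then c.lab else S.wid) - 23]
34. n13.ok = 9  [S.key * -2 + 1]
35. n13.mk = 3  [E.acc + c.lab - 22]
36. n19.acc = 8  [E₀.mk + 5]
37. n20.wid = 21  [E.acc * -2 + 37]
38. n21.env = 3  [terminal]
39. n20.key = 21  [b.env + 18]
40. n22.tag = false  [S.key > 21]
41. n22.acc = 11  [E.acc + S.key - 18]
42. n23.live = "yu"  [terminal]
43. n24.off = false  [terminal]
44. n22.wid = "mw"  ["mw"]
45. n22.pre = 26  [B.acc + 15]
46. n25.tag = true  [E.acc == 8]
47. n25.acc = 11  [E.acc + 3]
48. n26.live = "qk"  [terminal]
49. n25.wid = "yk"  ["yk"]
50. n25.pre = 8  [8]
51. n19.ok = 28  [S.key + 7]
52. n19.mk = -1  [B₁.pre - 9]
53. n27.off = false  [terminal]
54. n12.cnt = 9  [E₀.ok + E₁.mk + 1]
55. n12.depth = true  [g.off == false]
56. n12.off = 10  [A.fin * 2 - 40]
57. n1.wid = "zx"  ["zx"]
58. n1.pre = 21  [E.ok + 30]
59. n0.key = 19  [len(B.wid) + 17]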